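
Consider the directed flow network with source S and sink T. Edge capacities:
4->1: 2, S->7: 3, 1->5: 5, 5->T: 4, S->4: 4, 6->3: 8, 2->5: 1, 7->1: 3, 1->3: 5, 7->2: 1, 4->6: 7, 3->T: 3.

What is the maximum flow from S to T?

Augment S->7->2->5->T: bottleneck 1. Total 1.
Augment S->7->1->5->T: bottleneck 2. Total 3.
Augment S->4->1->5->T: bottleneck 1. Total 4.
Augment S->4->1->3->T: bottleneck 1. Total 5.
Augment S->4->6->3->T: bottleneck 2. Total 7.
No augmenting path remains in the residual graph.

7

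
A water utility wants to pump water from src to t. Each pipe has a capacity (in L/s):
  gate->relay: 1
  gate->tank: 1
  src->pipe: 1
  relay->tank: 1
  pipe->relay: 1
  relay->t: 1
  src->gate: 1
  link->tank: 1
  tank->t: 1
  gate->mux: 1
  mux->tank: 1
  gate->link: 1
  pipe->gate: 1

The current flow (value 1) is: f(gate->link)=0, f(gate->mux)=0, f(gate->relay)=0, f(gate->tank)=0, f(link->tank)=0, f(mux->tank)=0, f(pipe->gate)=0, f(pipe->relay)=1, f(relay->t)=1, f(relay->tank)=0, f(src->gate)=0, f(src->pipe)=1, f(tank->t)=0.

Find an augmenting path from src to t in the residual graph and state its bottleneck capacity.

Residual along src->gate->tank->t: src->gate: 1, gate->tank: 1, tank->t: 1.
Bottleneck = min = 1.

src->gate->tank->t, bottleneck 1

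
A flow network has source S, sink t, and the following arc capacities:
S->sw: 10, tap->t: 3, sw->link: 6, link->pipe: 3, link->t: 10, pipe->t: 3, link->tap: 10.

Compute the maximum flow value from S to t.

Augment S->sw->link->t: bottleneck 6. Total 6.
No augmenting path remains in the residual graph.

6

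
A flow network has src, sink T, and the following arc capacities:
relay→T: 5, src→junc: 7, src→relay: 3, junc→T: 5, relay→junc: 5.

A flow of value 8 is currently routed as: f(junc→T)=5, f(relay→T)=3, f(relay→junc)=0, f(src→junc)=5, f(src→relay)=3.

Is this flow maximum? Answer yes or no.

Yes

Residual reachable from src: {junc, src}; T is not reachable.
Saturated cut: src→relay, junc→T with total capacity 8 = current flow value. Flow is maximum.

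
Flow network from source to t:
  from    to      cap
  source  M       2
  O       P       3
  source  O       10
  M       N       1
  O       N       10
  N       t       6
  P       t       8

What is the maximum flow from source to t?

Augment source->M->N->t: bottleneck 1. Total 1.
Augment source->O->N->t: bottleneck 5. Total 6.
Augment source->O->P->t: bottleneck 3. Total 9.
No augmenting path remains in the residual graph.

9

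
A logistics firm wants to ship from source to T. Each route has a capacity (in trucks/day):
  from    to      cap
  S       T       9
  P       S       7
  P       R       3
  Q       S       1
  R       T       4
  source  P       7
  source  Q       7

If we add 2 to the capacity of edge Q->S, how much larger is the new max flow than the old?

2

Original max flow = 8.
After raising cap(Q->S), augmenting paths through that edge carry 2 more units.
New max flow = 10. Increase = 2.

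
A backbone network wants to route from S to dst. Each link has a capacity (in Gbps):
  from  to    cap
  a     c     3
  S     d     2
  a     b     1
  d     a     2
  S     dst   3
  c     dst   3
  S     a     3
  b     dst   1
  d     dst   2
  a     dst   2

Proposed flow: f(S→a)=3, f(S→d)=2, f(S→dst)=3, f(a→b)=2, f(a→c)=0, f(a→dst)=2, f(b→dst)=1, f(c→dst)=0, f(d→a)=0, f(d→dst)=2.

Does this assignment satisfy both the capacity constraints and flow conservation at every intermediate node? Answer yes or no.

No

Capacity violated on a→b: flow 2 > capacity 1.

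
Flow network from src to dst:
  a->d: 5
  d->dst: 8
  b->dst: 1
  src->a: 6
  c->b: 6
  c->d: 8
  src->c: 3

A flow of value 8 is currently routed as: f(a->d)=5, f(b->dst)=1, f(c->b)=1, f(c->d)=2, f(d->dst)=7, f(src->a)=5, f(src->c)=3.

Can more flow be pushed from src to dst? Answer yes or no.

Residual reachable from src: {a, src}; dst is not reachable.
Saturated cut: src->c, a->d with total capacity 8 = current flow value. Flow is maximum.

No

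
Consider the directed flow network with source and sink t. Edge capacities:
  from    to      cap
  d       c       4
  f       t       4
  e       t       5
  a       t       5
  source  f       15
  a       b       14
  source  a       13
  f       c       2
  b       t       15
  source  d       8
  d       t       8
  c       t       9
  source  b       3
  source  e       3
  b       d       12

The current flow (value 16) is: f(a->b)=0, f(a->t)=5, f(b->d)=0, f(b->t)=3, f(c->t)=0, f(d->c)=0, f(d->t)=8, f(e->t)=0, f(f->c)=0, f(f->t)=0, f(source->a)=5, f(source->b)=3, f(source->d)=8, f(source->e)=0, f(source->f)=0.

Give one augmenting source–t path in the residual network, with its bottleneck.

Residual along source->f->t: source->f: 15, f->t: 4.
Bottleneck = min = 4.

source->f->t, bottleneck 4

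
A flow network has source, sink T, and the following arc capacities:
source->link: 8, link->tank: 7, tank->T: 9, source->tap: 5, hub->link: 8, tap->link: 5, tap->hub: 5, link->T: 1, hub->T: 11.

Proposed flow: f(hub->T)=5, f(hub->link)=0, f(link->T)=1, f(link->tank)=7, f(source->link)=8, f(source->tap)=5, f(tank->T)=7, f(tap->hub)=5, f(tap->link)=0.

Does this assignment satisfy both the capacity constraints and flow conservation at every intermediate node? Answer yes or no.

Every edge has 0 ≤ f(e) ≤ cap(e).
At each intermediate node, inflow equals outflow.

Yes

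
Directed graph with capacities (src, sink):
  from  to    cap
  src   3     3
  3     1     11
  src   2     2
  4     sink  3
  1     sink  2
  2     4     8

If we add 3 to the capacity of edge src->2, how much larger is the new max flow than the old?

Original max flow = 4.
After raising cap(src->2), augmenting paths through that edge carry 1 more unit.
New max flow = 5. Increase = 1.

1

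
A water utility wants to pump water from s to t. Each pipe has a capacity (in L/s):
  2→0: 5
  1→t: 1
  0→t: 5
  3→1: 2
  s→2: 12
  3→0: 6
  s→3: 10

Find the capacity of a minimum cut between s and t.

Max flow = 6 (via 2 augmenting paths).
In the residual at optimum, the set reachable from s is {0, 1, 2, 3, s}.
Cut edges: 0→t (cap 5), 1→t (cap 1). Sum = 6.

6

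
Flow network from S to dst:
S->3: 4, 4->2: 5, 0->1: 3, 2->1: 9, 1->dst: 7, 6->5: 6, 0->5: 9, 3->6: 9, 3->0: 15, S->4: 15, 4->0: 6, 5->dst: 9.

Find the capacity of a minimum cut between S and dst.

Max flow = 15 (via 4 augmenting paths).
In the residual at optimum, the set reachable from S is {4, S}.
Cut edges: S->3 (cap 4), 4->0 (cap 6), 4->2 (cap 5). Sum = 15.

15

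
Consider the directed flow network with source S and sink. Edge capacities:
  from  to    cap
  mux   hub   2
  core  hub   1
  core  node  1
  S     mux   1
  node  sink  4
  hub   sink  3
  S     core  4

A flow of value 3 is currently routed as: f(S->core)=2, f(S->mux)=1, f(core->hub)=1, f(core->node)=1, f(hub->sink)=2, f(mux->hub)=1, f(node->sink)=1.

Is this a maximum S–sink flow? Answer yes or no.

Residual reachable from S: {S, core}; sink is not reachable.
Saturated cut: S->mux, core->node, core->hub with total capacity 3 = current flow value. Flow is maximum.

Yes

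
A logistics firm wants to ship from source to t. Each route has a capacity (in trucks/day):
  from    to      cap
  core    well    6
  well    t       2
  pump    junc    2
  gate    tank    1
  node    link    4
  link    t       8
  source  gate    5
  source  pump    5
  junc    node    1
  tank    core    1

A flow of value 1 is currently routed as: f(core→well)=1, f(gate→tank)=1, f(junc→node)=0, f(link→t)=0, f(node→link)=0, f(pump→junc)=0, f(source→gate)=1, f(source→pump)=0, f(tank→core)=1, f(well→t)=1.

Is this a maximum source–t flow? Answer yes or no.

No

Residual path source→pump→junc→node→link→t has bottleneck 1 > 0.
Pushing 1 along it raises the flow to 2, so the given flow is not maximum.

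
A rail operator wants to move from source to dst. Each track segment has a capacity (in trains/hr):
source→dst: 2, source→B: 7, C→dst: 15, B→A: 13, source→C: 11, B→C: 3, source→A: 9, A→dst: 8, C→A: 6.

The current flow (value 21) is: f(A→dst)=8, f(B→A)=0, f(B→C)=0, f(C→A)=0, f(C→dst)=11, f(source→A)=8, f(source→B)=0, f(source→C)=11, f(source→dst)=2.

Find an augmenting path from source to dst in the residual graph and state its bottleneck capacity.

Residual along source→B→C→dst: source→B: 7, B→C: 3, C→dst: 4.
Bottleneck = min = 3.

source→B→C→dst, bottleneck 3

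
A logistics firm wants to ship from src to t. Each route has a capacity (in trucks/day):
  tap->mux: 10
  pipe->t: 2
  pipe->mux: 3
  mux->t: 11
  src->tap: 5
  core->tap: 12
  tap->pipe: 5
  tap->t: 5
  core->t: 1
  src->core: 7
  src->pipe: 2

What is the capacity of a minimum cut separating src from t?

14

Max flow = 14 (via 4 augmenting paths).
In the residual at optimum, the set reachable from src is {src}.
Cut edges: src->core (cap 7), src->tap (cap 5), src->pipe (cap 2). Sum = 14.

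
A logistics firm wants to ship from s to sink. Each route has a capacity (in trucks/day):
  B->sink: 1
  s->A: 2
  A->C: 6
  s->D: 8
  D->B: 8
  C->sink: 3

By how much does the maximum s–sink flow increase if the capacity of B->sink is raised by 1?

Original max flow = 3.
After raising cap(B->sink), augmenting paths through that edge carry 1 more unit.
New max flow = 4. Increase = 1.

1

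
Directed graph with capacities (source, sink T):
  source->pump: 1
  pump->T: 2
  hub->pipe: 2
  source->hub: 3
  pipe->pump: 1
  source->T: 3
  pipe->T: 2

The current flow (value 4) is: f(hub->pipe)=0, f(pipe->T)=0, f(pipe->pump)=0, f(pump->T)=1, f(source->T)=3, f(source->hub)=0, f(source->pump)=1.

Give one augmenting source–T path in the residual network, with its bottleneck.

source->hub->pipe->T, bottleneck 2

Residual along source->hub->pipe->T: source->hub: 3, hub->pipe: 2, pipe->T: 2.
Bottleneck = min = 2.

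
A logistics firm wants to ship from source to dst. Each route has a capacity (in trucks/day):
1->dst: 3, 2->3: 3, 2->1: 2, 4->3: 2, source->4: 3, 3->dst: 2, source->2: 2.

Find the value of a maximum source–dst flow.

Augment source->4->3->dst: bottleneck 2. Total 2.
Augment source->2->1->dst: bottleneck 2. Total 4.
No augmenting path remains in the residual graph.

4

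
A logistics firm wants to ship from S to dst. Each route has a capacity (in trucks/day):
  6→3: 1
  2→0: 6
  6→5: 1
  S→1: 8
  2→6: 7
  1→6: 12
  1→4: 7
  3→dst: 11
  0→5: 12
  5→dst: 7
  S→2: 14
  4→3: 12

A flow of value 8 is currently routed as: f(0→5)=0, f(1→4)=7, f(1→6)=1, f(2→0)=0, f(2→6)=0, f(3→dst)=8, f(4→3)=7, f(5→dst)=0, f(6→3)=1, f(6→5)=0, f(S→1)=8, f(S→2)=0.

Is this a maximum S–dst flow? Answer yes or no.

No

Residual path S→2→6→5→dst has bottleneck 1 > 0.
Pushing 1 along it raises the flow to 9, so the given flow is not maximum.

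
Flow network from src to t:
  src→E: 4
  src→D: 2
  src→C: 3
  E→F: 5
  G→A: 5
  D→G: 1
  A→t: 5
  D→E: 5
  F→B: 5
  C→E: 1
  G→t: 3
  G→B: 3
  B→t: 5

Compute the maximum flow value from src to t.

6

Augment src→D→G→t: bottleneck 1. Total 1.
Augment src→E→F→B→t: bottleneck 4. Total 5.
Augment src→D→E→F→B→t: bottleneck 1. Total 6.
No augmenting path remains in the residual graph.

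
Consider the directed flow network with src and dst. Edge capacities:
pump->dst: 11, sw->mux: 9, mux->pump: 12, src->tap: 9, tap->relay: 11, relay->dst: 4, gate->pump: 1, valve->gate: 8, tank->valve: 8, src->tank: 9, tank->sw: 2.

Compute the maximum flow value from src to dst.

7

Augment src->tap->relay->dst: bottleneck 4. Total 4.
Augment src->tank->valve->gate->pump->dst: bottleneck 1. Total 5.
Augment src->tank->sw->mux->pump->dst: bottleneck 2. Total 7.
No augmenting path remains in the residual graph.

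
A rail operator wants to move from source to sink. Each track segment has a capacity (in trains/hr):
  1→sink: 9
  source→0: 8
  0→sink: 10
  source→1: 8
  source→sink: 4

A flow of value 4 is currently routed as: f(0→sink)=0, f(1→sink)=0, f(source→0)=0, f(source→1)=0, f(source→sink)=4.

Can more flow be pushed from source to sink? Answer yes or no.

Residual path source→1→sink has bottleneck 8 > 0.
Pushing 8 along it raises the flow to 12, so the given flow is not maximum.

Yes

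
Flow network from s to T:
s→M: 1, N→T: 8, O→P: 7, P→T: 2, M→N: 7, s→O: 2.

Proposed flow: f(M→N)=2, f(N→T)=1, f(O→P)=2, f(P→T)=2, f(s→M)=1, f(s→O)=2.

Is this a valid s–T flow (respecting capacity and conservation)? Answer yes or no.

No

Conservation fails at M: inflow 1 ≠ outflow 2.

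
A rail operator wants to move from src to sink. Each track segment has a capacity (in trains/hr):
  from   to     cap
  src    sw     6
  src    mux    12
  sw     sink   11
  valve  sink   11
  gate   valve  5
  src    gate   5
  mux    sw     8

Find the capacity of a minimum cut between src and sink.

Max flow = 16 (via 3 augmenting paths).
In the residual at optimum, the set reachable from src is {mux, src, sw}.
Cut edges: src->gate (cap 5), sw->sink (cap 11). Sum = 16.

16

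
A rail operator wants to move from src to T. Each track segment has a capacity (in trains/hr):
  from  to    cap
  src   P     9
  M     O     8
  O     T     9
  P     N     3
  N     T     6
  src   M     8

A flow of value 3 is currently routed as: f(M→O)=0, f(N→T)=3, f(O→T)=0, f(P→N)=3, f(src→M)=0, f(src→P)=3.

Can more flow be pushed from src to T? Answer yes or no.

Yes

Residual path src→M→O→T has bottleneck 8 > 0.
Pushing 8 along it raises the flow to 11, so the given flow is not maximum.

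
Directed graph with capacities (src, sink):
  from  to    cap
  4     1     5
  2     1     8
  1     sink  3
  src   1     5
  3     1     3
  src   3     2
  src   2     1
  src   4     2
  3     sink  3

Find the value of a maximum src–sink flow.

5

Augment src->3->sink: bottleneck 2. Total 2.
Augment src->1->sink: bottleneck 3. Total 5.
No augmenting path remains in the residual graph.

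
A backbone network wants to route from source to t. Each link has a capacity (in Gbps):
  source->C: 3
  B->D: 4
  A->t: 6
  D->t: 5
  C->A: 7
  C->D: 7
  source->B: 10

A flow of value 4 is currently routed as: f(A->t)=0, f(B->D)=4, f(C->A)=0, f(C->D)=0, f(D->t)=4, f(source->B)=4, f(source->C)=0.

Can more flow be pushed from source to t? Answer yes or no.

Yes

Residual path source->C->D->t has bottleneck 1 > 0.
Pushing 1 along it raises the flow to 5, so the given flow is not maximum.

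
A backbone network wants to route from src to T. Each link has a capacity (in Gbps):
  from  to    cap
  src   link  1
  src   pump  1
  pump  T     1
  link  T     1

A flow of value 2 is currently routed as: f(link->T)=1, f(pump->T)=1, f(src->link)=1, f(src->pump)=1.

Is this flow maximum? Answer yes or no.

Residual reachable from src: {src}; T is not reachable.
Saturated cut: src->link, src->pump with total capacity 2 = current flow value. Flow is maximum.

Yes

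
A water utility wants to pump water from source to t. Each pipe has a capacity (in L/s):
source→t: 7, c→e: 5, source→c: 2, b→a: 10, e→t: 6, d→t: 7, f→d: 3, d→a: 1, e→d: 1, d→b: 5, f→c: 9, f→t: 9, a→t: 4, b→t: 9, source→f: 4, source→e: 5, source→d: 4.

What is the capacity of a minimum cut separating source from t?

Max flow = 22 (via 6 augmenting paths).
In the residual at optimum, the set reachable from source is {source}.
Cut edges: source→f (cap 4), source→c (cap 2), source→e (cap 5), source→d (cap 4), source→t (cap 7). Sum = 22.

22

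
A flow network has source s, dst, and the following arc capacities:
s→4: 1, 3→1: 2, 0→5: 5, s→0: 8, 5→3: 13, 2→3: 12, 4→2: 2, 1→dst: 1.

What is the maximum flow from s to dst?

Augment s→0→5→3→1→dst: bottleneck 1. Total 1.
No augmenting path remains in the residual graph.

1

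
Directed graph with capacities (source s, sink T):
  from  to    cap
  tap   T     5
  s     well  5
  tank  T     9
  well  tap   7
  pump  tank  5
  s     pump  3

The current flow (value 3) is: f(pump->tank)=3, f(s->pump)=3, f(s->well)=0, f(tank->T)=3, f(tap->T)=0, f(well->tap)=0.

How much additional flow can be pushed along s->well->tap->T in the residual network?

Residual capacities along the path: s->well: 5, well->tap: 7, tap->T: 5.
Minimum is 5.

5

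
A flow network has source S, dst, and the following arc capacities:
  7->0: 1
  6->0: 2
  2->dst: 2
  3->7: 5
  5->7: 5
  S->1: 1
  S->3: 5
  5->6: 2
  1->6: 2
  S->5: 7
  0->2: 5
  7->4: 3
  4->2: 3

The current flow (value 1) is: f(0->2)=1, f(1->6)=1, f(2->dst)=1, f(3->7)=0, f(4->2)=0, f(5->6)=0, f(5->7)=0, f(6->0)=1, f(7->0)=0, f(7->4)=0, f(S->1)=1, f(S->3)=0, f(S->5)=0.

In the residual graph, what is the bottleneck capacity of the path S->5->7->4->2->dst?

1

Residual capacities along the path: S->5: 7, 5->7: 5, 7->4: 3, 4->2: 3, 2->dst: 1.
Minimum is 1.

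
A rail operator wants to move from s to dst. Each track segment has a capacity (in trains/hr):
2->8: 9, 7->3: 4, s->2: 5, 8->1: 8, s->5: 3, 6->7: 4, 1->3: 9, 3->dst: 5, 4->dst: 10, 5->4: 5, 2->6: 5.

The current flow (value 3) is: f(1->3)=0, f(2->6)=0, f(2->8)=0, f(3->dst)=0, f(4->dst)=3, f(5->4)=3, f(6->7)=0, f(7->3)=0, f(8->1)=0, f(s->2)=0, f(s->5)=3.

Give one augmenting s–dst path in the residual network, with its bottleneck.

Residual along s->2->8->1->3->dst: s->2: 5, 2->8: 9, 8->1: 8, 1->3: 9, 3->dst: 5.
Bottleneck = min = 5.

s->2->8->1->3->dst, bottleneck 5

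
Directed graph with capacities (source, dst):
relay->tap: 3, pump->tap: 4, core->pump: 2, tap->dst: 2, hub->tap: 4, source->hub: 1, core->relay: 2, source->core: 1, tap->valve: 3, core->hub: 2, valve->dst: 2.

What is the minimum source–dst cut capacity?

Max flow = 2 (via 2 augmenting paths).
In the residual at optimum, the set reachable from source is {source}.
Cut edges: source->core (cap 1), source->hub (cap 1). Sum = 2.

2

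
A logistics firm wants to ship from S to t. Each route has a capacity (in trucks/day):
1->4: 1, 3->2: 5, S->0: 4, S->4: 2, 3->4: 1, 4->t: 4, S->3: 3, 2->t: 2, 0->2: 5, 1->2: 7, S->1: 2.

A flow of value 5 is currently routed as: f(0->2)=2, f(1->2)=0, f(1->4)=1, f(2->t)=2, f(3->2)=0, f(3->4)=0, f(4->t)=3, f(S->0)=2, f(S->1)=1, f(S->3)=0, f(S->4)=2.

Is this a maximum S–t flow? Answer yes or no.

Residual path S->3->4->t has bottleneck 1 > 0.
Pushing 1 along it raises the flow to 6, so the given flow is not maximum.

No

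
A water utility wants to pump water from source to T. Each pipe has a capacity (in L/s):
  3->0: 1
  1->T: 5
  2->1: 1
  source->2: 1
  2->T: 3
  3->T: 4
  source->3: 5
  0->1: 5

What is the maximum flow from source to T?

Augment source->2->T: bottleneck 1. Total 1.
Augment source->3->T: bottleneck 4. Total 5.
Augment source->3->0->1->T: bottleneck 1. Total 6.
No augmenting path remains in the residual graph.

6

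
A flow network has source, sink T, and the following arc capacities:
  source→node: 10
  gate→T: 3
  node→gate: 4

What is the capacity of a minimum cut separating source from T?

Max flow = 3 (via 1 augmenting path).
In the residual at optimum, the set reachable from source is {gate, node, source}.
Cut edges: gate→T (cap 3). Sum = 3.

3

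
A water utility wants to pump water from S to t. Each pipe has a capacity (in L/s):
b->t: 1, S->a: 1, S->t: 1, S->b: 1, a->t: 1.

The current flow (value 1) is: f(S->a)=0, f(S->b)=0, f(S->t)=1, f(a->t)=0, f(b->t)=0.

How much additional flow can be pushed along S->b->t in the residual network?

Residual capacities along the path: S->b: 1, b->t: 1.
Minimum is 1.

1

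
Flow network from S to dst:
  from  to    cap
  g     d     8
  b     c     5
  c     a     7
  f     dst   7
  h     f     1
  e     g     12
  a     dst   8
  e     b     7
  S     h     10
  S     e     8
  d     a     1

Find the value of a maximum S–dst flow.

Augment S→h→f→dst: bottleneck 1. Total 1.
Augment S→e→g→d→a→dst: bottleneck 1. Total 2.
Augment S→e→b→c→a→dst: bottleneck 5. Total 7.
No augmenting path remains in the residual graph.

7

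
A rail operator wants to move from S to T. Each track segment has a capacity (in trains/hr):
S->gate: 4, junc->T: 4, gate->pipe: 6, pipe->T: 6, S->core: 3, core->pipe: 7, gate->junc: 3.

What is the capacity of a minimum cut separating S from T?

7

Max flow = 7 (via 3 augmenting paths).
In the residual at optimum, the set reachable from S is {S}.
Cut edges: S->gate (cap 4), S->core (cap 3). Sum = 7.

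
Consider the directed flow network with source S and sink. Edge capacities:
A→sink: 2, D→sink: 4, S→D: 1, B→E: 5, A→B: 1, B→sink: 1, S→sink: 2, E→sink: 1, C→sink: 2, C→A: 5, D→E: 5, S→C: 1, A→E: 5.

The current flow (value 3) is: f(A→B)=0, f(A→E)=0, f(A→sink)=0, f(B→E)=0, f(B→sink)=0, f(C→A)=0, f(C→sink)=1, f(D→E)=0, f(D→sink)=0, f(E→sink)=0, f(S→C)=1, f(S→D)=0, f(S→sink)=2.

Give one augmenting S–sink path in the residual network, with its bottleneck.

S→D→sink, bottleneck 1

Residual along S→D→sink: S→D: 1, D→sink: 4.
Bottleneck = min = 1.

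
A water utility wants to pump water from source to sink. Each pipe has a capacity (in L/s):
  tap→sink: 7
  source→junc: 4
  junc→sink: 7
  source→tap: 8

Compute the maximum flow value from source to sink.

Augment source→tap→sink: bottleneck 7. Total 7.
Augment source→junc→sink: bottleneck 4. Total 11.
No augmenting path remains in the residual graph.

11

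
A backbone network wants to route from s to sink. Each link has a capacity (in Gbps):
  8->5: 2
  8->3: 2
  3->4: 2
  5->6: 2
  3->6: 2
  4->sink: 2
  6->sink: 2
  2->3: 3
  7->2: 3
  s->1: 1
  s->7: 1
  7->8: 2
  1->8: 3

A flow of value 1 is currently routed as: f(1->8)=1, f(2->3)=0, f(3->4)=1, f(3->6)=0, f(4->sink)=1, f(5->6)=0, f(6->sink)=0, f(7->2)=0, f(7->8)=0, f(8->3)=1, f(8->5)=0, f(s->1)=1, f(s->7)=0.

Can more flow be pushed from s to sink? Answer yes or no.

Residual path s->7->2->3->4->sink has bottleneck 1 > 0.
Pushing 1 along it raises the flow to 2, so the given flow is not maximum.

Yes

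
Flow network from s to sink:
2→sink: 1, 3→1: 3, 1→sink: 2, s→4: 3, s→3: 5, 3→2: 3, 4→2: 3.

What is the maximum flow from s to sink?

3

Augment s→3→1→sink: bottleneck 2. Total 2.
Augment s→3→2→sink: bottleneck 1. Total 3.
No augmenting path remains in the residual graph.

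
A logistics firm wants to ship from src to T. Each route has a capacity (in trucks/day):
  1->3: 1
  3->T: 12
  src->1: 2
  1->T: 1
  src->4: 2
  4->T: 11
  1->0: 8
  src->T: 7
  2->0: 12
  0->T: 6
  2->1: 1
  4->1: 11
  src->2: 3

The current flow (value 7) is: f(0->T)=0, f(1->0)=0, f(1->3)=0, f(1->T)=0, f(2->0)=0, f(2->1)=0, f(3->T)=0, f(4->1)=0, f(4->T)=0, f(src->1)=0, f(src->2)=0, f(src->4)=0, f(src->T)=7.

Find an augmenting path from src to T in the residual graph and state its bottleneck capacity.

src->4->T, bottleneck 2

Residual along src->4->T: src->4: 2, 4->T: 11.
Bottleneck = min = 2.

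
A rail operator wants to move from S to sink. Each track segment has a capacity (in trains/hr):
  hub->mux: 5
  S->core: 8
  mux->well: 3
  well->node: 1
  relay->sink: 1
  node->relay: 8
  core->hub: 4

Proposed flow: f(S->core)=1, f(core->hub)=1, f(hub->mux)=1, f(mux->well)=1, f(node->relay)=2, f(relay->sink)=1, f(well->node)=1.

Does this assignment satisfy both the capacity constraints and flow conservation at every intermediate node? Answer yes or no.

No

Conservation fails at node: inflow 1 ≠ outflow 2.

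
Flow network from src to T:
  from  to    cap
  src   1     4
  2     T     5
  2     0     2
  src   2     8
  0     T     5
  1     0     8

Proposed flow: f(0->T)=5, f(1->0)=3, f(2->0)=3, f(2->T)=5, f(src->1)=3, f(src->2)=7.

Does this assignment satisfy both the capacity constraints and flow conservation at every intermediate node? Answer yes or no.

No

Capacity violated on 2->0: flow 3 > capacity 2.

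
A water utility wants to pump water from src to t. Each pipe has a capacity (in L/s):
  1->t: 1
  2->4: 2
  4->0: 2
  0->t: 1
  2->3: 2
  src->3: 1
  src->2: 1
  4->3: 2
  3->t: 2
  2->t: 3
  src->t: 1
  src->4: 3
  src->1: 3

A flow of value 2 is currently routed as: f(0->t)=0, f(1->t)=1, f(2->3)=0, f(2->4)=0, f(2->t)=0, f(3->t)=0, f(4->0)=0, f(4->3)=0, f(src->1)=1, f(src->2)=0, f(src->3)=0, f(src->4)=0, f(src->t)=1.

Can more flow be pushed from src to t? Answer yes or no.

Yes

Residual path src->2->t has bottleneck 1 > 0.
Pushing 1 along it raises the flow to 3, so the given flow is not maximum.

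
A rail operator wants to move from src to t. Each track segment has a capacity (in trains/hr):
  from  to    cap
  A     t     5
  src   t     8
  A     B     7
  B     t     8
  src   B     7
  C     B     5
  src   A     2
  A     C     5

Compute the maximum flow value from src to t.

Augment src->t: bottleneck 8. Total 8.
Augment src->A->t: bottleneck 2. Total 10.
Augment src->B->t: bottleneck 7. Total 17.
No augmenting path remains in the residual graph.

17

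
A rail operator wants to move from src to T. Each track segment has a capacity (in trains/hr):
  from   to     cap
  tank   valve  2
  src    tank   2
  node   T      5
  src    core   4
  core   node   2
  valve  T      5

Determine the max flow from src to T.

4

Augment src→core→node→T: bottleneck 2. Total 2.
Augment src→tank→valve→T: bottleneck 2. Total 4.
No augmenting path remains in the residual graph.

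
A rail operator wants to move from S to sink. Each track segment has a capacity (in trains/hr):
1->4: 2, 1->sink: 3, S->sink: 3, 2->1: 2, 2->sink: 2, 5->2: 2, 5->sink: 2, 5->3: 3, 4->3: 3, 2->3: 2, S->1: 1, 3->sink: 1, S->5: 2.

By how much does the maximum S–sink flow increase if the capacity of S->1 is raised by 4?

3

Original max flow = 6.
After raising cap(S->1), augmenting paths through that edge carry 3 more units.
New max flow = 9. Increase = 3.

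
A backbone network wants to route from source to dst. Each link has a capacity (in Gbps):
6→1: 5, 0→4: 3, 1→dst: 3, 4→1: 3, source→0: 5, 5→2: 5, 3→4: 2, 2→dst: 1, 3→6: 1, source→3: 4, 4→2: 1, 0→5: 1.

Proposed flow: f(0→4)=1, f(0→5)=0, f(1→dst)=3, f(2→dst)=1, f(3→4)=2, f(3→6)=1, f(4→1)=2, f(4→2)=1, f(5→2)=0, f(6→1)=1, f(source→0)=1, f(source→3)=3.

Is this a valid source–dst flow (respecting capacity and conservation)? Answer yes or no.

Every edge has 0 ≤ f(e) ≤ cap(e).
At each intermediate node, inflow equals outflow.

Yes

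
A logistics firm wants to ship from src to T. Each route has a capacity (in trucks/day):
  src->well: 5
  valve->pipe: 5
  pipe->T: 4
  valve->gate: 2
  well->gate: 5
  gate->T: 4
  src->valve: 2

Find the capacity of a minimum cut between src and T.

6

Max flow = 6 (via 2 augmenting paths).
In the residual at optimum, the set reachable from src is {gate, src, well}.
Cut edges: src->valve (cap 2), gate->T (cap 4). Sum = 6.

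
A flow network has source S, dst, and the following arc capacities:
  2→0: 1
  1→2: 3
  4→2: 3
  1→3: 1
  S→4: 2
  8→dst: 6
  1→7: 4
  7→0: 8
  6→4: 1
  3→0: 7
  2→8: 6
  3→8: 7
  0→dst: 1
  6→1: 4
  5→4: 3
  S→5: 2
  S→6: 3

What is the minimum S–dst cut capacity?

6

Max flow = 6 (via 4 augmenting paths).
In the residual at optimum, the set reachable from S is {4, 5, S}.
Cut edges: S→6 (cap 3), 4→2 (cap 3). Sum = 6.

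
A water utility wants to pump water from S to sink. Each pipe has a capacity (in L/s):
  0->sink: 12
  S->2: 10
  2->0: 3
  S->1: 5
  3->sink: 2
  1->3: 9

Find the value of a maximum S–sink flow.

Augment S->2->0->sink: bottleneck 3. Total 3.
Augment S->1->3->sink: bottleneck 2. Total 5.
No augmenting path remains in the residual graph.

5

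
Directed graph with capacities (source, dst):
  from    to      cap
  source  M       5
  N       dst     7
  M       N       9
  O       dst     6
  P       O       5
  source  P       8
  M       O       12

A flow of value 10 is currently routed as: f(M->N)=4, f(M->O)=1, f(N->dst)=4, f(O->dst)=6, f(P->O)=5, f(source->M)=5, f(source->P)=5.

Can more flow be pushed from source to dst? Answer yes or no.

No

Residual reachable from source: {P, source}; dst is not reachable.
Saturated cut: source->M, P->O with total capacity 10 = current flow value. Flow is maximum.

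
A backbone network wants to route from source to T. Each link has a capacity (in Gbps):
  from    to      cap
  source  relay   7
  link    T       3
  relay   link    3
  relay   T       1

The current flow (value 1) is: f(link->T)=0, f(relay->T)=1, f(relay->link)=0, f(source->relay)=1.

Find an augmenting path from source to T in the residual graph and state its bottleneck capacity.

source->relay->link->T, bottleneck 3

Residual along source->relay->link->T: source->relay: 6, relay->link: 3, link->T: 3.
Bottleneck = min = 3.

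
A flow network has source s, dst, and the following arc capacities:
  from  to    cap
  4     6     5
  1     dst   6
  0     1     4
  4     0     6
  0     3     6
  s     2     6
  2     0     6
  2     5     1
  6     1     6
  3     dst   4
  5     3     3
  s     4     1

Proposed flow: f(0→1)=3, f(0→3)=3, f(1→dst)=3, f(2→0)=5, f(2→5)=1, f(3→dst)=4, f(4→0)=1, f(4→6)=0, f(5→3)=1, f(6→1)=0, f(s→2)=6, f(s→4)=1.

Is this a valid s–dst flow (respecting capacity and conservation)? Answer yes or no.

Yes

Every edge has 0 ≤ f(e) ≤ cap(e).
At each intermediate node, inflow equals outflow.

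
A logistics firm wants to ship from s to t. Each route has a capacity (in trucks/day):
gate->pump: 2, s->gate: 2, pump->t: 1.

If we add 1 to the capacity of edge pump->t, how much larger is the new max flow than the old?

1

Original max flow = 1.
After raising cap(pump->t), augmenting paths through that edge carry 1 more unit.
New max flow = 2. Increase = 1.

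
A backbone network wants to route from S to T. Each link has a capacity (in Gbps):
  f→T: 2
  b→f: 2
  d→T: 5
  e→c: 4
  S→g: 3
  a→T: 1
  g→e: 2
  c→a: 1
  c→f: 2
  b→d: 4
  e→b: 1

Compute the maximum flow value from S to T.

Augment S→g→e→b→f→T: bottleneck 1. Total 1.
Augment S→g→e→c→f→T: bottleneck 1. Total 2.
No augmenting path remains in the residual graph.

2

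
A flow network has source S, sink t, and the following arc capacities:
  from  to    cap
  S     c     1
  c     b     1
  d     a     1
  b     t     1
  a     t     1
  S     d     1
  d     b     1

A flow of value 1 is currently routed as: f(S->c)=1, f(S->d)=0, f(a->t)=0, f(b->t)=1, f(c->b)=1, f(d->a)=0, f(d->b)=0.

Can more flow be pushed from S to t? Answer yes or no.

Residual path S->d->a->t has bottleneck 1 > 0.
Pushing 1 along it raises the flow to 2, so the given flow is not maximum.

Yes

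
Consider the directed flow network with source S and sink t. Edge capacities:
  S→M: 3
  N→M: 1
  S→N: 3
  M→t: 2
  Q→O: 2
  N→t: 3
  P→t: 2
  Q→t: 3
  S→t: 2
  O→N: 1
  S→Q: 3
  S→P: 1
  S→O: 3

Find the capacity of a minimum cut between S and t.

11

Max flow = 11 (via 5 augmenting paths).
In the residual at optimum, the set reachable from S is {M, N, O, S}.
Cut edges: S→Q (cap 3), S→P (cap 1), S→t (cap 2), N→t (cap 3), M→t (cap 2). Sum = 11.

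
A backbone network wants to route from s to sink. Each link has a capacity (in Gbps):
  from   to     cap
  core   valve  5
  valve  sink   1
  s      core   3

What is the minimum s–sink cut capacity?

Max flow = 1 (via 1 augmenting path).
In the residual at optimum, the set reachable from s is {core, s, valve}.
Cut edges: valve->sink (cap 1). Sum = 1.

1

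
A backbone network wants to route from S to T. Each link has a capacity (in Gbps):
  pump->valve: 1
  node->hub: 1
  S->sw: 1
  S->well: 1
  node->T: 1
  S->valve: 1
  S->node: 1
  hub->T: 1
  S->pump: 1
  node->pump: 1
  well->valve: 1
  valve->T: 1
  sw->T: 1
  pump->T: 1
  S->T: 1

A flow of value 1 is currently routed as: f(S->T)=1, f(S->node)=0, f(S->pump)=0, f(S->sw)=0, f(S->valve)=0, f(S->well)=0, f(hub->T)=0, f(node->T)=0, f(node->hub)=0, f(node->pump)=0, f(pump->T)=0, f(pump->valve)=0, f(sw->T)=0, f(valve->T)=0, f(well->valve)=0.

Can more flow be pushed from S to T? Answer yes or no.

Residual path S->node->T has bottleneck 1 > 0.
Pushing 1 along it raises the flow to 2, so the given flow is not maximum.

Yes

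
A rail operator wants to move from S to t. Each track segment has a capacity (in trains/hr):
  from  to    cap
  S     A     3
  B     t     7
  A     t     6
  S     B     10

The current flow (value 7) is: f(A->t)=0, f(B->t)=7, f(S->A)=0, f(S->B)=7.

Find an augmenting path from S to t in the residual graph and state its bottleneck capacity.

Residual along S->A->t: S->A: 3, A->t: 6.
Bottleneck = min = 3.

S->A->t, bottleneck 3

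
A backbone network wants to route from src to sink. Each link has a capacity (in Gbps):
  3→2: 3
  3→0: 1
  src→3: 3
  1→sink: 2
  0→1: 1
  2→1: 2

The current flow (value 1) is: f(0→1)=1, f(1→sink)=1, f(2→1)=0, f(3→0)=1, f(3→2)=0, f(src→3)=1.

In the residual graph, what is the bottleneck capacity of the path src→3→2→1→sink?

1

Residual capacities along the path: src→3: 2, 3→2: 3, 2→1: 2, 1→sink: 1.
Minimum is 1.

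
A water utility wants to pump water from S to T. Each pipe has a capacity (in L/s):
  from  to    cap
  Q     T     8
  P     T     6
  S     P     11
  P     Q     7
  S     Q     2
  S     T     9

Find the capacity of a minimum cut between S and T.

Max flow = 22 (via 4 augmenting paths).
In the residual at optimum, the set reachable from S is {S}.
Cut edges: S->P (cap 11), S->Q (cap 2), S->T (cap 9). Sum = 22.

22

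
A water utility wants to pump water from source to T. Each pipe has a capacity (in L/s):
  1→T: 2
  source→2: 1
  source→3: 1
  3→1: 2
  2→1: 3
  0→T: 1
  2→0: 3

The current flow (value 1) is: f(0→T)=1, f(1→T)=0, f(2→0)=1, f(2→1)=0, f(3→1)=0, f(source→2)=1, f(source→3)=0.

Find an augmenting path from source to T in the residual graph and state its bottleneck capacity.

source→3→1→T, bottleneck 1

Residual along source→3→1→T: source→3: 1, 3→1: 2, 1→T: 2.
Bottleneck = min = 1.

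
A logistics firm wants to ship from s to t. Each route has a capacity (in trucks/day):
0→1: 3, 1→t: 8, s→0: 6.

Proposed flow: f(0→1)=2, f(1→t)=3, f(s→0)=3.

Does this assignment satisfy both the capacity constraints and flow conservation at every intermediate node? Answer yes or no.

Conservation fails at 0: inflow 3 ≠ outflow 2.

No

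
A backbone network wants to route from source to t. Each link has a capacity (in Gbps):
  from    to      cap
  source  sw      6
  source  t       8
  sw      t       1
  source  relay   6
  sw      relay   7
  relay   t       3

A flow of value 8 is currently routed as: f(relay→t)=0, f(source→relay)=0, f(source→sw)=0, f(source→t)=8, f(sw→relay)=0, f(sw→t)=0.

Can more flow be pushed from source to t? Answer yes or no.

Residual path source→sw→t has bottleneck 1 > 0.
Pushing 1 along it raises the flow to 9, so the given flow is not maximum.

Yes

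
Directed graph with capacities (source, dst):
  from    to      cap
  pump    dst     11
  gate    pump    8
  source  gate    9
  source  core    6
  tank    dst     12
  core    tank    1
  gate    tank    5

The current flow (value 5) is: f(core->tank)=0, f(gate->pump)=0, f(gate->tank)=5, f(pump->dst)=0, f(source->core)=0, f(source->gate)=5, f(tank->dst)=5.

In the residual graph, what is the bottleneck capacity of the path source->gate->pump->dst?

Residual capacities along the path: source->gate: 4, gate->pump: 8, pump->dst: 11.
Minimum is 4.

4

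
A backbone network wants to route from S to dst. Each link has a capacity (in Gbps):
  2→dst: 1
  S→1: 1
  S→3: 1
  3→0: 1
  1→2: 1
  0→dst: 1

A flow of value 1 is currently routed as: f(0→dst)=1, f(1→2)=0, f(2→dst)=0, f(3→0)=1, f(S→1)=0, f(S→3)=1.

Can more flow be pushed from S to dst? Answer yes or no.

Yes

Residual path S→1→2→dst has bottleneck 1 > 0.
Pushing 1 along it raises the flow to 2, so the given flow is not maximum.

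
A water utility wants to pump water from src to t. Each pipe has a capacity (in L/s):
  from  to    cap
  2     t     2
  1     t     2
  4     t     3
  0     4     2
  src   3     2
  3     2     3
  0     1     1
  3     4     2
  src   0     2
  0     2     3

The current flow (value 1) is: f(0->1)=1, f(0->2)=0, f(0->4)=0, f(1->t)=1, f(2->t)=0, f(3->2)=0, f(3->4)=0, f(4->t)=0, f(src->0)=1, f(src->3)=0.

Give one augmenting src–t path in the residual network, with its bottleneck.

Residual along src->0->2->t: src->0: 1, 0->2: 3, 2->t: 2.
Bottleneck = min = 1.

src->0->2->t, bottleneck 1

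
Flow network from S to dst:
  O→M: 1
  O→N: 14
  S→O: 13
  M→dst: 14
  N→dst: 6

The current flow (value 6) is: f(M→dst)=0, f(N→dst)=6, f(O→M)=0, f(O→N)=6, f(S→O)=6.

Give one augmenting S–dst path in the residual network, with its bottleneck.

Residual along S→O→M→dst: S→O: 7, O→M: 1, M→dst: 14.
Bottleneck = min = 1.

S→O→M→dst, bottleneck 1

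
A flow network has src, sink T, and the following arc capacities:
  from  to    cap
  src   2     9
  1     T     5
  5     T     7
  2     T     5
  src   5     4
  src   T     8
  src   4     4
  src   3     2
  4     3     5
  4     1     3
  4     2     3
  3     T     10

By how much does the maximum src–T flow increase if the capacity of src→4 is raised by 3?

3

Original max flow = 23.
After raising cap(src→4), augmenting paths through that edge carry 3 more units.
New max flow = 26. Increase = 3.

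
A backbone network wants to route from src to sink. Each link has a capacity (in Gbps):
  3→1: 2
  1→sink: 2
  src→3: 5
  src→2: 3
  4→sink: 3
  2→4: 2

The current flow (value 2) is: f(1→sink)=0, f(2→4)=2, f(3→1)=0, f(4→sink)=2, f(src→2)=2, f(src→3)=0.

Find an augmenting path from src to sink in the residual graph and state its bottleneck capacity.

src→3→1→sink, bottleneck 2

Residual along src→3→1→sink: src→3: 5, 3→1: 2, 1→sink: 2.
Bottleneck = min = 2.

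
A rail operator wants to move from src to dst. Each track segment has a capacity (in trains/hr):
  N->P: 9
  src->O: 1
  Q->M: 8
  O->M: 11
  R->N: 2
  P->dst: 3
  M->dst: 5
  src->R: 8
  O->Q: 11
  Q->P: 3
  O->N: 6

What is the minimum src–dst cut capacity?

Max flow = 3 (via 2 augmenting paths).
In the residual at optimum, the set reachable from src is {R, src}.
Cut edges: src->O (cap 1), R->N (cap 2). Sum = 3.

3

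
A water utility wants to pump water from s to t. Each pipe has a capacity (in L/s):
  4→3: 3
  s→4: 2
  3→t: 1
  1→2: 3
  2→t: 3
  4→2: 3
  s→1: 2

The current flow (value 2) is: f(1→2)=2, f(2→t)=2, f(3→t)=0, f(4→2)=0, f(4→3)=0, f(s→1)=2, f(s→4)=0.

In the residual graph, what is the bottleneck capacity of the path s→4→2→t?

Residual capacities along the path: s→4: 2, 4→2: 3, 2→t: 1.
Minimum is 1.

1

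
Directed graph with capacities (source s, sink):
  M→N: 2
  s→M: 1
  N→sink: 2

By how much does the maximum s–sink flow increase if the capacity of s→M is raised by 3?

1

Original max flow = 1.
After raising cap(s→M), augmenting paths through that edge carry 1 more unit.
New max flow = 2. Increase = 1.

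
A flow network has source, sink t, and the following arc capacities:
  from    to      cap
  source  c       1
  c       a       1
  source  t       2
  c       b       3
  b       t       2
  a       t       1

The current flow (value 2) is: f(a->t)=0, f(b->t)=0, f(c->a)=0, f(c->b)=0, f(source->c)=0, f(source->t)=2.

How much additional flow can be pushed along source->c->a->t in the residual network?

Residual capacities along the path: source->c: 1, c->a: 1, a->t: 1.
Minimum is 1.

1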